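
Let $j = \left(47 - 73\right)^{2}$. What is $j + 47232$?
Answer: $47908$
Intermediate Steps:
$j = 676$ ($j = \left(-26\right)^{2} = 676$)
$j + 47232 = 676 + 47232 = 47908$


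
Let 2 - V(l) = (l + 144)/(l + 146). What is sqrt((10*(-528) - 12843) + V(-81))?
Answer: 2*I*sqrt(19141330)/65 ≈ 134.62*I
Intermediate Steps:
V(l) = 2 - (144 + l)/(146 + l) (V(l) = 2 - (l + 144)/(l + 146) = 2 - (144 + l)/(146 + l))
sqrt((10*(-528) - 12843) + V(-81)) = sqrt((10*(-528) - 12843) + (148 - 81)/(146 - 81)) = sqrt((-5280 - 12843) + 67/65) = sqrt(-18123 + (1/65)*67) = sqrt(-18123 + 67/65) = sqrt(-1177928/65) = 2*I*sqrt(19141330)/65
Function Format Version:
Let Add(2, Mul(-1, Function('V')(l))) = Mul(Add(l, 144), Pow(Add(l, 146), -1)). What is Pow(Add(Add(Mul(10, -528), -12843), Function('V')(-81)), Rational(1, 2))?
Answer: Mul(Rational(2, 65), I, Pow(19141330, Rational(1, 2))) ≈ Mul(134.62, I)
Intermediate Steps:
Function('V')(l) = Add(2, Mul(-1, Pow(Add(146, l), -1), Add(144, l))) (Function('V')(l) = Add(2, Mul(-1, Mul(Add(l, 144), Pow(Add(l, 146), -1)))) = Add(2, Mul(-1, Mul(Add(144, l), Pow(Add(146, l), -1)))) = Add(2, Mul(-1, Mul(Pow(Add(146, l), -1), Add(144, l)))) = Add(2, Mul(-1, Pow(Add(146, l), -1), Add(144, l))))
Pow(Add(Add(Mul(10, -528), -12843), Function('V')(-81)), Rational(1, 2)) = Pow(Add(Add(Mul(10, -528), -12843), Mul(Pow(Add(146, -81), -1), Add(148, -81))), Rational(1, 2)) = Pow(Add(Add(-5280, -12843), Mul(Pow(65, -1), 67)), Rational(1, 2)) = Pow(Add(-18123, Mul(Rational(1, 65), 67)), Rational(1, 2)) = Pow(Add(-18123, Rational(67, 65)), Rational(1, 2)) = Pow(Rational(-1177928, 65), Rational(1, 2)) = Mul(Rational(2, 65), I, Pow(19141330, Rational(1, 2)))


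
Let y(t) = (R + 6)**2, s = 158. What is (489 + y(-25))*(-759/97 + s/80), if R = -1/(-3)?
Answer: -54041557/17460 ≈ -3095.2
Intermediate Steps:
R = 1/3 (R = -1*(-1/3) = 1/3 ≈ 0.33333)
y(t) = 361/9 (y(t) = (1/3 + 6)**2 = (19/3)**2 = 361/9)
(489 + y(-25))*(-759/97 + s/80) = (489 + 361/9)*(-759/97 + 158/80) = 4762*(-759*1/97 + 158*(1/80))/9 = 4762*(-759/97 + 79/40)/9 = (4762/9)*(-22697/3880) = -54041557/17460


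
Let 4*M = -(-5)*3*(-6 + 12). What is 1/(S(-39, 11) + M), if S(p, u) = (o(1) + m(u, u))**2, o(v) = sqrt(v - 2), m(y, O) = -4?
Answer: 150/5881 + 32*I/5881 ≈ 0.025506 + 0.0054412*I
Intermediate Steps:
o(v) = sqrt(-2 + v)
S(p, u) = (-4 + I)**2 (S(p, u) = (sqrt(-2 + 1) - 4)**2 = (sqrt(-1) - 4)**2 = (I - 4)**2 = (-4 + I)**2)
M = 45/2 (M = (-(-5)*3*(-6 + 12))/4 = (-(-5)*3*6)/4 = (-(-5)*18)/4 = (-1*(-90))/4 = (1/4)*90 = 45/2 ≈ 22.500)
1/(S(-39, 11) + M) = 1/((4 - I)**2 + 45/2) = 1/(45/2 + (4 - I)**2)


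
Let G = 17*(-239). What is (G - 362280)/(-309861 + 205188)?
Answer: 366343/104673 ≈ 3.4999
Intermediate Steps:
G = -4063
(G - 362280)/(-309861 + 205188) = (-4063 - 362280)/(-309861 + 205188) = -366343/(-104673) = -366343*(-1/104673) = 366343/104673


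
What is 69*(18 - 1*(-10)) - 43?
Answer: 1889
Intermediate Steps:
69*(18 - 1*(-10)) - 43 = 69*(18 + 10) - 43 = 69*28 - 43 = 1932 - 43 = 1889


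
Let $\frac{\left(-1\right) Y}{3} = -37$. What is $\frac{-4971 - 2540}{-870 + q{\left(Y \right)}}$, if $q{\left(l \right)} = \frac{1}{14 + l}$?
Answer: $\frac{938875}{108749} \approx 8.6334$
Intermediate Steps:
$Y = 111$ ($Y = \left(-3\right) \left(-37\right) = 111$)
$\frac{-4971 - 2540}{-870 + q{\left(Y \right)}} = \frac{-4971 - 2540}{-870 + \frac{1}{14 + 111}} = - \frac{7511}{-870 + \frac{1}{125}} = - \frac{7511}{- \frac{108749}{125}} = \left(-7511\right) \left(- \frac{125}{108749}\right) = \frac{938875}{108749}$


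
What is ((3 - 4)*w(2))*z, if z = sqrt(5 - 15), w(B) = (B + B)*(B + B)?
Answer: -16*I*sqrt(10) ≈ -50.596*I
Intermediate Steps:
w(B) = 4*B**2 (w(B) = (2*B)*(2*B) = 4*B**2)
z = I*sqrt(10) (z = sqrt(-10) = I*sqrt(10) ≈ 3.1623*I)
((3 - 4)*w(2))*z = ((3 - 4)*(4*2**2))*(I*sqrt(10)) = (-4*4)*(I*sqrt(10)) = (-1*16)*(I*sqrt(10)) = -16*I*sqrt(10)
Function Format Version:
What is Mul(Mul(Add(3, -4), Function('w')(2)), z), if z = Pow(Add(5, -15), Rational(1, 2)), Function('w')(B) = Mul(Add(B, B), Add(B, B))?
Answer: Mul(-16, I, Pow(10, Rational(1, 2))) ≈ Mul(-50.596, I)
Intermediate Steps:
Function('w')(B) = Mul(4, Pow(B, 2)) (Function('w')(B) = Mul(Mul(2, B), Mul(2, B)) = Mul(4, Pow(B, 2)))
z = Mul(I, Pow(10, Rational(1, 2))) (z = Pow(-10, Rational(1, 2)) = Mul(I, Pow(10, Rational(1, 2))) ≈ Mul(3.1623, I))
Mul(Mul(Add(3, -4), Function('w')(2)), z) = Mul(Mul(Add(3, -4), Mul(4, Pow(2, 2))), Mul(I, Pow(10, Rational(1, 2)))) = Mul(Mul(-1, Mul(4, 4)), Mul(I, Pow(10, Rational(1, 2)))) = Mul(Mul(-1, 16), Mul(I, Pow(10, Rational(1, 2)))) = Mul(-16, Mul(I, Pow(10, Rational(1, 2)))) = Mul(-16, I, Pow(10, Rational(1, 2)))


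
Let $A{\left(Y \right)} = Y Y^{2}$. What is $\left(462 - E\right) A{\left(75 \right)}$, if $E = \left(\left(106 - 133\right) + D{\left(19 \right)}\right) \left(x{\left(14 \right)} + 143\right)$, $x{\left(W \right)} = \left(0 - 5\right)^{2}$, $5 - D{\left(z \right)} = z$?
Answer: $3100781250$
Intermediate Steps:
$D{\left(z \right)} = 5 - z$
$x{\left(W \right)} = 25$ ($x{\left(W \right)} = \left(-5\right)^{2} = 25$)
$A{\left(Y \right)} = Y^{3}$
$E = -6888$ ($E = \left(\left(106 - 133\right) + \left(5 - 19\right)\right) \left(25 + 143\right) = \left(-27 + \left(5 - 19\right)\right) 168 = \left(-27 - 14\right) 168 = \left(-41\right) 168 = -6888$)
$\left(462 - E\right) A{\left(75 \right)} = \left(462 - -6888\right) 75^{3} = \left(462 + 6888\right) 421875 = 7350 \cdot 421875 = 3100781250$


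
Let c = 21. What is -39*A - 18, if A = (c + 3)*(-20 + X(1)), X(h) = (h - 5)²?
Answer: 3726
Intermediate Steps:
X(h) = (-5 + h)²
A = -96 (A = (21 + 3)*(-20 + (-5 + 1)²) = 24*(-20 + (-4)²) = 24*(-20 + 16) = 24*(-4) = -96)
-39*A - 18 = -39*(-96) - 18 = 3744 - 18 = 3726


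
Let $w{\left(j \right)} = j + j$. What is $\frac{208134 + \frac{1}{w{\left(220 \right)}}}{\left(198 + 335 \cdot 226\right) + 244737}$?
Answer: $\frac{91578961}{141083800} \approx 0.64911$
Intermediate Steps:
$w{\left(j \right)} = 2 j$
$\frac{208134 + \frac{1}{w{\left(220 \right)}}}{\left(198 + 335 \cdot 226\right) + 244737} = \frac{208134 + \frac{1}{2 \cdot 220}}{\left(198 + 335 \cdot 226\right) + 244737} = \frac{208134 + \frac{1}{440}}{\left(198 + 75710\right) + 244737} = \frac{208134 + \frac{1}{440}}{75908 + 244737} = \frac{91578961}{440 \cdot 320645} = \frac{91578961}{440} \cdot \frac{1}{320645} = \frac{91578961}{141083800}$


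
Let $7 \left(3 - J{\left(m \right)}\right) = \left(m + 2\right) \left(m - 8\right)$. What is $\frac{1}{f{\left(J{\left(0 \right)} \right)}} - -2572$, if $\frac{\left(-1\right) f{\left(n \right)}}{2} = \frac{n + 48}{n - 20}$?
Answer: $\frac{1918815}{746} \approx 2572.1$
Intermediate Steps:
$J{\left(m \right)} = 3 - \frac{\left(-8 + m\right) \left(2 + m\right)}{7}$ ($J{\left(m \right)} = 3 - \frac{\left(m + 2\right) \left(m - 8\right)}{7} = 3 - \frac{\left(2 + m\right) \left(-8 + m\right)}{7} = 3 - \frac{\left(-8 + m\right) \left(2 + m\right)}{7}$)
$f{\left(n \right)} = - \frac{2 \left(48 + n\right)}{-20 + n}$ ($f{\left(n \right)} = - 2 \frac{n + 48}{n - 20} = - 2 \frac{48 + n}{-20 + n} = - \frac{2 \left(48 + n\right)}{-20 + n}$)
$\frac{1}{f{\left(J{\left(0 \right)} \right)}} - -2572 = \frac{1}{2 \frac{1}{-20 + \left(\frac{37}{7} - \frac{0^{2}}{7} + \frac{6}{7} \cdot 0\right)} \left(-48 - \left(\frac{37}{7} - \frac{0^{2}}{7} + \frac{6}{7} \cdot 0\right)\right)} - -2572 = \frac{1}{2 \frac{1}{-20 + \left(\frac{37}{7} - 0 + 0\right)} \left(-48 - \left(\frac{37}{7} - 0 + 0\right)\right)} + 2572 = \frac{1}{2 \frac{1}{-20 + \left(\frac{37}{7} + 0 + 0\right)} \left(-48 - \left(\frac{37}{7} + 0 + 0\right)\right)} + 2572 = \frac{1}{2 \frac{1}{-20 + \frac{37}{7}} \left(-48 - \frac{37}{7}\right)} + 2572 = \frac{1}{2 \frac{1}{- \frac{103}{7}} \left(-48 - \frac{37}{7}\right)} + 2572 = \frac{1}{2 \left(- \frac{7}{103}\right) \left(- \frac{373}{7}\right)} + 2572 = \frac{1}{\frac{746}{103}} + 2572 = \frac{103}{746} + 2572 = \frac{1918815}{746}$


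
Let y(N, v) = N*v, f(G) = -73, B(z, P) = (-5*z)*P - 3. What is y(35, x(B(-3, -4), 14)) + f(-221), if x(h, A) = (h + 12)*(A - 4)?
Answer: -17923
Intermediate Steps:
B(z, P) = -3 - 5*P*z (B(z, P) = -5*P*z - 3 = -3 - 5*P*z)
x(h, A) = (-4 + A)*(12 + h) (x(h, A) = (12 + h)*(-4 + A) = (-4 + A)*(12 + h))
y(35, x(B(-3, -4), 14)) + f(-221) = 35*(-48 - 4*(-3 - 5*(-4)*(-3)) + 12*14 + 14*(-3 - 5*(-4)*(-3))) - 73 = 35*(-48 - 4*(-3 - 60) + 168 + 14*(-3 - 60)) - 73 = 35*(-48 - 4*(-63) + 168 + 14*(-63)) - 73 = 35*(-48 + 252 + 168 - 882) - 73 = 35*(-510) - 73 = -17850 - 73 = -17923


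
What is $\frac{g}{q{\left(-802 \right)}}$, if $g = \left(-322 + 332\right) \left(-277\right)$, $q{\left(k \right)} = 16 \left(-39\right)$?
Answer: $\frac{1385}{312} \approx 4.4391$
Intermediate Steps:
$q{\left(k \right)} = -624$
$g = -2770$ ($g = 10 \left(-277\right) = -2770$)
$\frac{g}{q{\left(-802 \right)}} = - \frac{2770}{-624} = \left(-2770\right) \left(- \frac{1}{624}\right) = \frac{1385}{312}$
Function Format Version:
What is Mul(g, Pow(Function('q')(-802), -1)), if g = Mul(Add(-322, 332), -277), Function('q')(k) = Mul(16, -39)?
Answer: Rational(1385, 312) ≈ 4.4391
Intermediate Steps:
Function('q')(k) = -624
g = -2770 (g = Mul(10, -277) = -2770)
Mul(g, Pow(Function('q')(-802), -1)) = Mul(-2770, Pow(-624, -1)) = Mul(-2770, Rational(-1, 624)) = Rational(1385, 312)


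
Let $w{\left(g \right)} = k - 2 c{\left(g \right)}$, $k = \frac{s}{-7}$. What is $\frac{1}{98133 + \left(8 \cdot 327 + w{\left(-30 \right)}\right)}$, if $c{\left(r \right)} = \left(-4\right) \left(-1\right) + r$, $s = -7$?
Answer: $\frac{1}{100802} \approx 9.9204 \cdot 10^{-6}$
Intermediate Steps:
$c{\left(r \right)} = 4 + r$
$k = 1$ ($k = - \frac{7}{-7} = \left(-7\right) \left(- \frac{1}{7}\right) = 1$)
$w{\left(g \right)} = -7 - 2 g$ ($w{\left(g \right)} = 1 - 2 \left(4 + g\right) = 1 - \left(8 + 2 g\right) = -7 - 2 g$)
$\frac{1}{98133 + \left(8 \cdot 327 + w{\left(-30 \right)}\right)} = \frac{1}{98133 + \left(8 \cdot 327 - -53\right)} = \frac{1}{98133 + \left(2616 + \left(-7 + 60\right)\right)} = \frac{1}{98133 + \left(2616 + 53\right)} = \frac{1}{98133 + 2669} = \frac{1}{100802}$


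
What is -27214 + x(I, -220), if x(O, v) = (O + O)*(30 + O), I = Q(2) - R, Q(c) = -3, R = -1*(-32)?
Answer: -26864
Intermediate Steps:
R = 32
I = -35 (I = -3 - 1*32 = -3 - 32 = -35)
x(O, v) = 2*O*(30 + O) (x(O, v) = (2*O)*(30 + O) = 2*O*(30 + O))
-27214 + x(I, -220) = -27214 + 2*(-35)*(30 - 35) = -27214 + 2*(-35)*(-5) = -27214 + 350 = -26864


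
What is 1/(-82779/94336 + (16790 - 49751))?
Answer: -94336/3109491675 ≈ -3.0338e-5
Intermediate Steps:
1/(-82779/94336 + (16790 - 49751)) = 1/(-82779*1/94336 - 32961) = 1/(-82779/94336 - 32961) = 1/(-3109491675/94336) = -94336/3109491675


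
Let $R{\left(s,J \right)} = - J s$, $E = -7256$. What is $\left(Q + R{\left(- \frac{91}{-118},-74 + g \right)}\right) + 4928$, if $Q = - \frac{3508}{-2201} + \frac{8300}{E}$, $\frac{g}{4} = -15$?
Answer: $\frac{1185309463069}{235564226} \approx 5031.8$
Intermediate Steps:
$g = -60$ ($g = 4 \left(-15\right) = -60$)
$R{\left(s,J \right)} = - J s$
$Q = \frac{1796437}{3992614}$ ($Q = - \frac{3508}{-2201} + \frac{8300}{-7256} = \left(-3508\right) \left(- \frac{1}{2201}\right) + 8300 \left(- \frac{1}{7256}\right) = \frac{3508}{2201} - \frac{2075}{1814} = \frac{1796437}{3992614} \approx 0.44994$)
$\left(Q + R{\left(- \frac{91}{-118},-74 + g \right)}\right) + 4928 = \left(\frac{1796437}{3992614} - \left(-74 - 60\right) \left(- \frac{91}{-118}\right)\right) + 4928 = \left(\frac{1796437}{3992614} - - 134 \left(\left(-91\right) \left(- \frac{1}{118}\right)\right)\right) + 4928 = \left(\frac{1796437}{3992614} - \left(-134\right) \frac{91}{118}\right) + 4928 = \left(\frac{1796437}{3992614} + \frac{6097}{59}\right) + 4928 = \frac{24448957341}{235564226} + 4928 = \frac{1185309463069}{235564226}$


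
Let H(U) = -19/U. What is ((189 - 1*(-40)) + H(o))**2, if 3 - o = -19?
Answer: 25190361/484 ≈ 52046.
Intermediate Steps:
o = 22 (o = 3 - 1*(-19) = 3 + 19 = 22)
((189 - 1*(-40)) + H(o))**2 = ((189 - 1*(-40)) - 19/22)**2 = ((189 + 40) - 19*1/22)**2 = (229 - 19/22)**2 = (5019/22)**2 = 25190361/484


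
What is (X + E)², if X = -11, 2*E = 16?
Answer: 9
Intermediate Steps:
E = 8 (E = (½)*16 = 8)
(X + E)² = (-11 + 8)² = (-3)² = 9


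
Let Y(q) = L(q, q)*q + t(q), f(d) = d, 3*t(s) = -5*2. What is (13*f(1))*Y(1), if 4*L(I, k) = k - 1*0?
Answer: -481/12 ≈ -40.083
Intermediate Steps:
t(s) = -10/3 (t(s) = (-5*2)/3 = (⅓)*(-10) = -10/3)
L(I, k) = k/4 (L(I, k) = (k - 1*0)/4 = (k + 0)/4 = k/4)
Y(q) = -10/3 + q²/4 (Y(q) = (q/4)*q - 10/3 = q²/4 - 10/3 = -10/3 + q²/4)
(13*f(1))*Y(1) = (13*1)*(-10/3 + (¼)*1²) = 13*(-10/3 + (¼)*1) = 13*(-10/3 + ¼) = 13*(-37/12) = -481/12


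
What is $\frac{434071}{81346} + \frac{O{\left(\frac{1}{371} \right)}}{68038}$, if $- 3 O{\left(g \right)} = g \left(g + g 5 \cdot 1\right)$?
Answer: $\frac{2032498034656363}{380895257074934} \approx 5.3361$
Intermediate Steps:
$O{\left(g \right)} = - 2 g^{2}$ ($O{\left(g \right)} = - \frac{g \left(g + g 5 \cdot 1\right)}{3} = - \frac{g \left(g + 5 g 1\right)}{3} = - \frac{g \left(g + 5 g\right)}{3} = - \frac{g 6 g}{3} = - \frac{6 g^{2}}{3} = - 2 g^{2}$)
$\frac{434071}{81346} + \frac{O{\left(\frac{1}{371} \right)}}{68038} = \frac{434071}{81346} + \frac{\left(-2\right) \left(\frac{1}{371}\right)^{2}}{68038} = 434071 \cdot \frac{1}{81346} + - \frac{2}{137641} \cdot \frac{1}{68038} = \frac{434071}{81346} + \left(-2\right) \frac{1}{137641} \cdot \frac{1}{68038} = \frac{434071}{81346} - \frac{1}{4682409179} = \frac{2032498034656363}{380895257074934}$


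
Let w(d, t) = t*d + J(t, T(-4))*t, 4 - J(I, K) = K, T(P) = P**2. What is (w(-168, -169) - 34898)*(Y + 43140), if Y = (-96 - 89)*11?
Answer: -184068190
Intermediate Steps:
Y = -2035 (Y = -185*11 = -2035)
J(I, K) = 4 - K
w(d, t) = -12*t + d*t (w(d, t) = t*d + (4 - 1*(-4)**2)*t = d*t + (4 - 1*16)*t = d*t + (4 - 16)*t = d*t - 12*t = -12*t + d*t)
(w(-168, -169) - 34898)*(Y + 43140) = (-169*(-12 - 168) - 34898)*(-2035 + 43140) = (-169*(-180) - 34898)*41105 = (30420 - 34898)*41105 = -4478*41105 = -184068190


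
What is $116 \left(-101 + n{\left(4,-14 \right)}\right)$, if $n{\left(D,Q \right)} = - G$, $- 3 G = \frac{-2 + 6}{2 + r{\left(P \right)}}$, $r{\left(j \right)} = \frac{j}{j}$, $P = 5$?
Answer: $- \frac{104980}{9} \approx -11664.0$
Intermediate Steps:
$r{\left(j \right)} = 1$
$G = - \frac{4}{9}$ ($G = - \frac{\left(-2 + 6\right) \frac{1}{2 + 1}}{3} = - \frac{4 \cdot \frac{1}{3}}{3} = \left(- \frac{1}{3}\right) \frac{4}{3} = - \frac{4}{9} \approx -0.44444$)
$n{\left(D,Q \right)} = \frac{4}{9}$ ($n{\left(D,Q \right)} = \left(-1\right) \left(- \frac{4}{9}\right) = \frac{4}{9}$)
$116 \left(-101 + n{\left(4,-14 \right)}\right) = 116 \left(-101 + \frac{4}{9}\right) = 116 \left(- \frac{905}{9}\right) = - \frac{104980}{9}$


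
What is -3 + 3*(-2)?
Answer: -9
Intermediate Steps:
-3 + 3*(-2) = -3 - 6 = -9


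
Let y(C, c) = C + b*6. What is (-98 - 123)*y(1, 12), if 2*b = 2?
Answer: -1547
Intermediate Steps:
b = 1 (b = (½)*2 = 1)
y(C, c) = 6 + C (y(C, c) = C + 1*6 = C + 6 = 6 + C)
(-98 - 123)*y(1, 12) = (-98 - 123)*(6 + 1) = -221*7 = -1547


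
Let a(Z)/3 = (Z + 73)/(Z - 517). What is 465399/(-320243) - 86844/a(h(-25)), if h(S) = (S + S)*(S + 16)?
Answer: 56443001701/15226099 ≈ 3707.0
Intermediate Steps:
h(S) = 2*S*(16 + S) (h(S) = (2*S)*(16 + S) = 2*S*(16 + S))
a(Z) = 3*(73 + Z)/(-517 + Z) (a(Z) = 3*((Z + 73)/(Z - 517)) = 3*((73 + Z)/(-517 + Z)) = 3*(73 + Z)/(-517 + Z))
465399/(-320243) - 86844/a(h(-25)) = 465399/(-320243) - 86844*(-517 + 2*(-25)*(16 - 25))/(3*(73 + 2*(-25)*(16 - 25))) = 465399*(-1/320243) - 86844*(-517 + 2*(-25)*(-9))/(3*(73 + 2*(-25)*(-9))) = -42309/29113 - 86844*(-517 + 450)/(3*(73 + 450)) = -42309/29113 - 86844/(3*523/(-67)) = -42309/29113 - 86844/(3*(-1/67)*523) = -42309/29113 - 86844/(-1569/67) = -42309/29113 - 86844*(-67/1569) = -42309/29113 + 1939516/523 = 56443001701/15226099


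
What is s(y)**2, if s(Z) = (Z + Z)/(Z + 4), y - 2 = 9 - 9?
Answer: 4/9 ≈ 0.44444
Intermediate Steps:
y = 2 (y = 2 + (9 - 9) = 2 + 0 = 2)
s(Z) = 2*Z/(4 + Z) (s(Z) = (2*Z)/(4 + Z) = 2*Z/(4 + Z))
s(y)**2 = (2*2/(4 + 2))**2 = (2*2/6)**2 = (2*2*(1/6))**2 = (2/3)**2 = 4/9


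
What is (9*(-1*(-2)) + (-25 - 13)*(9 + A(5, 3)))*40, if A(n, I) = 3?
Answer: -17520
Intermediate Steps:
(9*(-1*(-2)) + (-25 - 13)*(9 + A(5, 3)))*40 = (9*(-1*(-2)) + (-25 - 13)*(9 + 3))*40 = (9*2 - 38*12)*40 = (18 - 456)*40 = -438*40 = -17520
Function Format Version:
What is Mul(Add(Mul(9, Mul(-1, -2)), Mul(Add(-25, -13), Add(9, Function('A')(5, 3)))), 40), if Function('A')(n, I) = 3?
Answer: -17520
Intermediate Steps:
Mul(Add(Mul(9, Mul(-1, -2)), Mul(Add(-25, -13), Add(9, Function('A')(5, 3)))), 40) = Mul(Add(Mul(9, Mul(-1, -2)), Mul(Add(-25, -13), Add(9, 3))), 40) = Mul(Add(Mul(9, 2), Mul(-38, 12)), 40) = Mul(Add(18, -456), 40) = Mul(-438, 40) = -17520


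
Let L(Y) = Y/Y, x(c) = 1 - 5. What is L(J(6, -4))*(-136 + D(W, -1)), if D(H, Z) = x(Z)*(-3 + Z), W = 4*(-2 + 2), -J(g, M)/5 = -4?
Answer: -120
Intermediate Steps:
J(g, M) = 20 (J(g, M) = -5*(-4) = 20)
W = 0 (W = 4*0 = 0)
x(c) = -4
D(H, Z) = 12 - 4*Z (D(H, Z) = -4*(-3 + Z) = 12 - 4*Z)
L(Y) = 1
L(J(6, -4))*(-136 + D(W, -1)) = 1*(-136 + (12 - 4*(-1))) = 1*(-136 + (12 + 4)) = 1*(-136 + 16) = 1*(-120) = -120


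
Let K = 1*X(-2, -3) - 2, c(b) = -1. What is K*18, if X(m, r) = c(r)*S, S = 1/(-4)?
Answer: -63/2 ≈ -31.500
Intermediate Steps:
S = -1/4 (S = 1*(-1/4) = -1/4 ≈ -0.25000)
X(m, r) = 1/4 (X(m, r) = -1*(-1/4) = 1/4)
K = -7/4 (K = 1*(1/4) - 2 = 1/4 - 2 = -7/4 ≈ -1.7500)
K*18 = -7/4*18 = -63/2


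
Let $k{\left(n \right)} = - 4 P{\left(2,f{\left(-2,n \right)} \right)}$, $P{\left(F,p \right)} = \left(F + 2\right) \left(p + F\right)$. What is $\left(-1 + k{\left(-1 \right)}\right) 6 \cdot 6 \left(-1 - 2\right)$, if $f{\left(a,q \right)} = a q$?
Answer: $7020$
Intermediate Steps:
$P{\left(F,p \right)} = \left(2 + F\right) \left(F + p\right)$
$k{\left(n \right)} = -32 + 32 n$ ($k{\left(n \right)} = - 4 \left(2^{2} + 2 \cdot 2 + 2 \left(- 2 n\right) + 2 \left(- 2 n\right)\right) = - 4 \left(4 + 4 - 4 n - 4 n\right) = - 4 \left(8 - 8 n\right) = -32 + 32 n$)
$\left(-1 + k{\left(-1 \right)}\right) 6 \cdot 6 \left(-1 - 2\right) = \left(-1 + \left(-32 + 32 \left(-1\right)\right)\right) 6 \cdot 6 \left(-1 - 2\right) = \left(-1 - 64\right) 6 \cdot 6 \left(-3\right) = \left(-1 - 64\right) 6 \left(-18\right) = \left(-65\right) 6 \left(-18\right) = \left(-390\right) \left(-18\right) = 7020$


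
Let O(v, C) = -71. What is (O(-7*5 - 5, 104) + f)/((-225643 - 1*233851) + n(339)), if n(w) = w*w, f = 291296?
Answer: -291225/344573 ≈ -0.84518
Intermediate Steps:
n(w) = w**2
(O(-7*5 - 5, 104) + f)/((-225643 - 1*233851) + n(339)) = (-71 + 291296)/((-225643 - 1*233851) + 339**2) = 291225/((-225643 - 233851) + 114921) = 291225/(-459494 + 114921) = 291225/(-344573) = 291225*(-1/344573) = -291225/344573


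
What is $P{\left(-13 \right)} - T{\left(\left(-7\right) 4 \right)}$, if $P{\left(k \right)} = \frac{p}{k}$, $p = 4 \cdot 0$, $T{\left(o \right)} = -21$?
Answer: $21$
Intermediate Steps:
$p = 0$
$P{\left(k \right)} = 0$ ($P{\left(k \right)} = \frac{0}{k} = 0$)
$P{\left(-13 \right)} - T{\left(\left(-7\right) 4 \right)} = 0 - -21 = 0 + 21 = 21$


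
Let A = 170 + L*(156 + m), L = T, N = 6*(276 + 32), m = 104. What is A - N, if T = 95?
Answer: 23022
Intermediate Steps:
N = 1848 (N = 6*308 = 1848)
L = 95
A = 24870 (A = 170 + 95*(156 + 104) = 170 + 95*260 = 170 + 24700 = 24870)
A - N = 24870 - 1*1848 = 24870 - 1848 = 23022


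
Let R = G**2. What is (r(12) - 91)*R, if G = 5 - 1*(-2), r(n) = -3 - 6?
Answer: -4900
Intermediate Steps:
r(n) = -9
G = 7 (G = 5 + 2 = 7)
R = 49 (R = 7**2 = 49)
(r(12) - 91)*R = (-9 - 91)*49 = -100*49 = -4900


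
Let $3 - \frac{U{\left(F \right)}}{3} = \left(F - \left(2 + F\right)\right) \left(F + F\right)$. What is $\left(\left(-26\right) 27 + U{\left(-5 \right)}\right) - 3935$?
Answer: $-4688$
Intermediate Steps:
$U{\left(F \right)} = 9 + 12 F$ ($U{\left(F \right)} = 9 - 3 \left(F - \left(2 + F\right)\right) \left(F + F\right) = 9 - 3 \left(- 2 \cdot 2 F\right) = 9 - 3 \left(- 4 F\right) = 9 + 12 F$)
$\left(\left(-26\right) 27 + U{\left(-5 \right)}\right) - 3935 = \left(\left(-26\right) 27 + \left(9 + 12 \left(-5\right)\right)\right) - 3935 = \left(-702 + \left(9 - 60\right)\right) - 3935 = \left(-702 - 51\right) - 3935 = -753 - 3935 = -4688$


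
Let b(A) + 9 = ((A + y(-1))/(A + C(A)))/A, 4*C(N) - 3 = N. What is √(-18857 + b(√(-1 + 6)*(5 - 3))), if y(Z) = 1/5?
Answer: √(-1414850 - 4716498*√5)/(5*√(3 + 10*√5)) ≈ 137.35*I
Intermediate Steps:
C(N) = ¾ + N/4
y(Z) = ⅕ (y(Z) = 1*(⅕) = ⅕)
b(A) = -9 + (⅕ + A)/(A*(¾ + 5*A/4)) (b(A) = -9 + ((A + ⅕)/(A + (¾ + A/4)))/A = -9 + ((⅕ + A)/(¾ + 5*A/4))/A = -9 + (⅕ + A)/(A*(¾ + 5*A/4)))
√(-18857 + b(√(-1 + 6)*(5 - 3))) = √(-18857 + (4 - 225*(5 - 3)²*(-1 + 6) - 115*√(-1 + 6)*(5 - 3))/(5*((√(-1 + 6)*(5 - 3)))*(3 + 5*(√(-1 + 6)*(5 - 3))))) = √(-18857 + (4 - 225*(√5*2)² - 115*√5*2)/(5*((√5*2))*(3 + 5*(√5*2)))) = √(-18857 + (4 - 225*(2*√5)² - 230*√5)/(5*((2*√5))*(3 + 5*(2*√5)))) = √(-18857 + (√5/10)*(4 - 225*20 - 230*√5)/(5*(3 + 10*√5))) = √(-18857 + (√5/10)*(4 - 4500 - 230*√5)/(5*(3 + 10*√5))) = √(-18857 + (√5/10)*(-4496 - 230*√5)/(5*(3 + 10*√5))) = √(-18857 + √5*(-4496 - 230*√5)/(50*(3 + 10*√5)))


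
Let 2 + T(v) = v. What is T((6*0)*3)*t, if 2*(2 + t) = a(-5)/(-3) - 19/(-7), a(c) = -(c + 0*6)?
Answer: 62/21 ≈ 2.9524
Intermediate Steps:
a(c) = -c (a(c) = -(c + 0) = -c)
T(v) = -2 + v
t = -31/21 (t = -2 + (-1*(-5)/(-3) - 19/(-7))/2 = -2 + (5*(-1/3) - 19*(-1/7))/2 = -2 + (-5/3 + 19/7)/2 = -2 + (1/2)*(22/21) = -2 + 11/21 = -31/21 ≈ -1.4762)
T((6*0)*3)*t = (-2 + (6*0)*3)*(-31/21) = (-2 + 0*3)*(-31/21) = (-2 + 0)*(-31/21) = -2*(-31/21) = 62/21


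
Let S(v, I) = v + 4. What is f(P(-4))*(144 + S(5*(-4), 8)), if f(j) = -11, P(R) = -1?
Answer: -1408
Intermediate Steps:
S(v, I) = 4 + v
f(P(-4))*(144 + S(5*(-4), 8)) = -11*(144 + (4 + 5*(-4))) = -11*(144 + (4 - 20)) = -11*(144 - 16) = -11*128 = -1408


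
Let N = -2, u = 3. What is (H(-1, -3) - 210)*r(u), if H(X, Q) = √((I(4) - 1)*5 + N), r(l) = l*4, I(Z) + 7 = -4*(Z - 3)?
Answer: -2520 + 12*I*√62 ≈ -2520.0 + 94.488*I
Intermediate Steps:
I(Z) = 5 - 4*Z (I(Z) = -7 - 4*(Z - 3) = -7 - 4*(-3 + Z) = -7 + (12 - 4*Z) = 5 - 4*Z)
r(l) = 4*l
H(X, Q) = I*√62 (H(X, Q) = √(((5 - 4*4) - 1)*5 - 2) = √(((5 - 16) - 1)*5 - 2) = √((-11 - 1)*5 - 2) = √(-12*5 - 2) = √(-60 - 2) = √(-62) = I*√62)
(H(-1, -3) - 210)*r(u) = (I*√62 - 210)*(4*3) = (-210 + I*√62)*12 = -2520 + 12*I*√62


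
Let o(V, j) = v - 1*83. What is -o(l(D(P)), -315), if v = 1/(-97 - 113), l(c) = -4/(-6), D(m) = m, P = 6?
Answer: 17431/210 ≈ 83.005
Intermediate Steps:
l(c) = ⅔ (l(c) = -4*(-⅙) = ⅔)
v = -1/210 (v = 1/(-210) = -1/210 ≈ -0.0047619)
o(V, j) = -17431/210 (o(V, j) = -1/210 - 1*83 = -1/210 - 83 = -17431/210)
-o(l(D(P)), -315) = -1*(-17431/210) = 17431/210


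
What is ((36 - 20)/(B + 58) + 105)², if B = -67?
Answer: 863041/81 ≈ 10655.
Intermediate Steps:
((36 - 20)/(B + 58) + 105)² = ((36 - 20)/(-67 + 58) + 105)² = (16/(-9) + 105)² = (16*(-⅑) + 105)² = (-16/9 + 105)² = (929/9)² = 863041/81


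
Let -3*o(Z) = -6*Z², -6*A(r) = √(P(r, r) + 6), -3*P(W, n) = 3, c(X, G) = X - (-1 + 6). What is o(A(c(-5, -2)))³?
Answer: 125/5832 ≈ 0.021433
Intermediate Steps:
c(X, G) = -5 + X (c(X, G) = X - 1*5 = X - 5 = -5 + X)
P(W, n) = -1 (P(W, n) = -⅓*3 = -1)
A(r) = -√5/6 (A(r) = -√(-1 + 6)/6 = -√5/6)
o(Z) = 2*Z² (o(Z) = -(-2)*Z² = 2*Z²)
o(A(c(-5, -2)))³ = (2*(-√5/6)²)³ = (2*(5/36))³ = (5/18)³ = 125/5832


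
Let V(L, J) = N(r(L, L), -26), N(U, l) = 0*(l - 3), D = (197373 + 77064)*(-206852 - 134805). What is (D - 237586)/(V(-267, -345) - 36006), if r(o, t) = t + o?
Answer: 93763559695/36006 ≈ 2.6041e+6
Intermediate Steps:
D = -93763322109 (D = 274437*(-341657) = -93763322109)
r(o, t) = o + t
N(U, l) = 0 (N(U, l) = 0*(-3 + l) = 0)
V(L, J) = 0
(D - 237586)/(V(-267, -345) - 36006) = (-93763322109 - 237586)/(0 - 36006) = -93763559695/(-36006) = -93763559695*(-1/36006) = 93763559695/36006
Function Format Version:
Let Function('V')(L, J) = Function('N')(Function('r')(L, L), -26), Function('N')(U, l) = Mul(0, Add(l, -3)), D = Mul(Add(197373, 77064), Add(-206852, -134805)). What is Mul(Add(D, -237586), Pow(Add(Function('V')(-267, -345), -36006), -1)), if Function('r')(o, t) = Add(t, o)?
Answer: Rational(93763559695, 36006) ≈ 2.6041e+6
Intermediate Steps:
D = -93763322109 (D = Mul(274437, -341657) = -93763322109)
Function('r')(o, t) = Add(o, t)
Function('N')(U, l) = 0 (Function('N')(U, l) = Mul(0, Add(-3, l)) = 0)
Function('V')(L, J) = 0
Mul(Add(D, -237586), Pow(Add(Function('V')(-267, -345), -36006), -1)) = Mul(Add(-93763322109, -237586), Pow(Add(0, -36006), -1)) = Mul(-93763559695, Pow(-36006, -1)) = Mul(-93763559695, Rational(-1, 36006)) = Rational(93763559695, 36006)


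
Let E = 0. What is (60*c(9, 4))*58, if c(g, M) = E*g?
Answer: 0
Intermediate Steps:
c(g, M) = 0 (c(g, M) = 0*g = 0)
(60*c(9, 4))*58 = (60*0)*58 = 0*58 = 0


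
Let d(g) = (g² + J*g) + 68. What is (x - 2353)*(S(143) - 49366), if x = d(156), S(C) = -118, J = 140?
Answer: -2171902244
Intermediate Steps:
d(g) = 68 + g² + 140*g (d(g) = (g² + 140*g) + 68 = 68 + g² + 140*g)
x = 46244 (x = 68 + 156² + 140*156 = 68 + 24336 + 21840 = 46244)
(x - 2353)*(S(143) - 49366) = (46244 - 2353)*(-118 - 49366) = 43891*(-49484) = -2171902244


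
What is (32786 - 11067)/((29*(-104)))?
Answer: -21719/3016 ≈ -7.2013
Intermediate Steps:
(32786 - 11067)/((29*(-104))) = 21719/(-3016) = 21719*(-1/3016) = -21719/3016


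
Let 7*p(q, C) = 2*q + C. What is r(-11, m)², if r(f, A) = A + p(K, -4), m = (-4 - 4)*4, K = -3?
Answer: 54756/49 ≈ 1117.5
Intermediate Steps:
p(q, C) = C/7 + 2*q/7 (p(q, C) = (2*q + C)/7 = (C + 2*q)/7 = C/7 + 2*q/7)
m = -32 (m = -8*4 = -32)
r(f, A) = -10/7 + A (r(f, A) = A + ((⅐)*(-4) + (2/7)*(-3)) = A + (-4/7 - 6/7) = A - 10/7 = -10/7 + A)
r(-11, m)² = (-10/7 - 32)² = (-234/7)² = 54756/49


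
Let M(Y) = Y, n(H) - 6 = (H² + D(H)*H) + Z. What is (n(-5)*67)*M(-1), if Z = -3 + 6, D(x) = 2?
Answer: -1608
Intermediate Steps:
Z = 3
n(H) = 9 + H² + 2*H (n(H) = 6 + ((H² + 2*H) + 3) = 6 + (3 + H² + 2*H) = 9 + H² + 2*H)
(n(-5)*67)*M(-1) = ((9 + (-5)² + 2*(-5))*67)*(-1) = ((9 + 25 - 10)*67)*(-1) = (24*67)*(-1) = 1608*(-1) = -1608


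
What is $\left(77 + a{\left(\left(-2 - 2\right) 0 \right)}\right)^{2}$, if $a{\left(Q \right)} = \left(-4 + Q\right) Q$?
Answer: $5929$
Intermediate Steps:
$a{\left(Q \right)} = Q \left(-4 + Q\right)$
$\left(77 + a{\left(\left(-2 - 2\right) 0 \right)}\right)^{2} = \left(77 + \left(-2 - 2\right) 0 \left(-4 + \left(-2 - 2\right) 0\right)\right)^{2} = \left(77 + \left(-4\right) 0 \left(-4 - 0\right)\right)^{2} = \left(77 + 0 \left(-4 + 0\right)\right)^{2} = \left(77 + 0 \left(-4\right)\right)^{2} = \left(77 + 0\right)^{2} = 77^{2} = 5929$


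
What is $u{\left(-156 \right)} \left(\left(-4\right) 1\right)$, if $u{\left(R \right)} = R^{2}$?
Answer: $-97344$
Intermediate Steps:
$u{\left(-156 \right)} \left(\left(-4\right) 1\right) = \left(-156\right)^{2} \left(\left(-4\right) 1\right) = 24336 \left(-4\right) = -97344$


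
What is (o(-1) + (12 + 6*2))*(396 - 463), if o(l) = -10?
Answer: -938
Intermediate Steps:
(o(-1) + (12 + 6*2))*(396 - 463) = (-10 + (12 + 6*2))*(396 - 463) = (-10 + (12 + 12))*(-67) = (-10 + 24)*(-67) = 14*(-67) = -938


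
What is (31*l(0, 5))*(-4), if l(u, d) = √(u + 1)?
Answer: -124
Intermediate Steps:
l(u, d) = √(1 + u)
(31*l(0, 5))*(-4) = (31*√(1 + 0))*(-4) = (31*√1)*(-4) = (31*1)*(-4) = 31*(-4) = -124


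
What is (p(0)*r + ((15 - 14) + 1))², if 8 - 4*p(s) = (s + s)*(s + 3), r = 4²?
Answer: 1156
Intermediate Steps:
r = 16
p(s) = 2 - s*(3 + s)/2 (p(s) = 2 - (s + s)*(s + 3)/4 = 2 - 2*s*(3 + s)/4 = 2 - s*(3 + s)/2)
(p(0)*r + ((15 - 14) + 1))² = ((2 - 3/2*0 - ½*0²)*16 + ((15 - 14) + 1))² = ((2 + 0 - ½*0)*16 + (1 + 1))² = ((2 + 0 + 0)*16 + 2)² = (2*16 + 2)² = (32 + 2)² = 34² = 1156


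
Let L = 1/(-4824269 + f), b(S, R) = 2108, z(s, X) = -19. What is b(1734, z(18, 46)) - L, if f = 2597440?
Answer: 4694155533/2226829 ≈ 2108.0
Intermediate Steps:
L = -1/2226829 (L = 1/(-4824269 + 2597440) = 1/(-2226829) = -1/2226829 ≈ -4.4907e-7)
b(1734, z(18, 46)) - L = 2108 - 1*(-1/2226829) = 2108 + 1/2226829 = 4694155533/2226829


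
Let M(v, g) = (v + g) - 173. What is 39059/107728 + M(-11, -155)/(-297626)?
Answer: 5830746863/16031326864 ≈ 0.36371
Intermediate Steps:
M(v, g) = -173 + g + v (M(v, g) = (g + v) - 173 = -173 + g + v)
39059/107728 + M(-11, -155)/(-297626) = 39059/107728 + (-173 - 155 - 11)/(-297626) = 39059*(1/107728) - 339*(-1/297626) = 39059/107728 + 339/297626 = 5830746863/16031326864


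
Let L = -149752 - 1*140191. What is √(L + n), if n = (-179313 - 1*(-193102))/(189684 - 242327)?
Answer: I*√803515542833734/52643 ≈ 538.46*I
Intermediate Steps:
L = -289943 (L = -149752 - 140191 = -289943)
n = -13789/52643 (n = (-179313 + 193102)/(-52643) = 13789*(-1/52643) = -13789/52643 ≈ -0.26193)
√(L + n) = √(-289943 - 13789/52643) = √(-15263483138/52643) = I*√803515542833734/52643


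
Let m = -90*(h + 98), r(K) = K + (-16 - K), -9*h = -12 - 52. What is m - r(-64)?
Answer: -9444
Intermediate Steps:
h = 64/9 (h = -(-12 - 52)/9 = -⅑*(-64) = 64/9 ≈ 7.1111)
r(K) = -16
m = -9460 (m = -90*(64/9 + 98) = -90*946/9 = -9460)
m - r(-64) = -9460 - 1*(-16) = -9460 + 16 = -9444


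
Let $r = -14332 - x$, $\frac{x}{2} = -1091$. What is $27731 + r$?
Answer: $15581$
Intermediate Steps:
$x = -2182$ ($x = 2 \left(-1091\right) = -2182$)
$r = -12150$ ($r = -14332 - -2182 = -14332 + 2182 = -12150$)
$27731 + r = 27731 - 12150 = 15581$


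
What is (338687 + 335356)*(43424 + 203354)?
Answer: 166338983454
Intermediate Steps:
(338687 + 335356)*(43424 + 203354) = 674043*246778 = 166338983454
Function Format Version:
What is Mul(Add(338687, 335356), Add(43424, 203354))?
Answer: 166338983454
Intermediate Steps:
Mul(Add(338687, 335356), Add(43424, 203354)) = Mul(674043, 246778) = 166338983454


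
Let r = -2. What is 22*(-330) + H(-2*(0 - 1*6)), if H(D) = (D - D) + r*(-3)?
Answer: -7254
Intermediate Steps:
H(D) = 6 (H(D) = (D - D) - 2*(-3) = 0 + 6 = 6)
22*(-330) + H(-2*(0 - 1*6)) = 22*(-330) + 6 = -7260 + 6 = -7254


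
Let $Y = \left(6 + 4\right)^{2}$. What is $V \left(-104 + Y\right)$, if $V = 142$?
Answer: $-568$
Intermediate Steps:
$Y = 100$ ($Y = 10^{2} = 100$)
$V \left(-104 + Y\right) = 142 \left(-104 + 100\right) = 142 \left(-4\right) = -568$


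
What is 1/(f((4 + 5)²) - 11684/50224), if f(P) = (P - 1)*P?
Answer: 12556/81359959 ≈ 0.00015433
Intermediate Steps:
f(P) = P*(-1 + P) (f(P) = (-1 + P)*P = P*(-1 + P))
1/(f((4 + 5)²) - 11684/50224) = 1/((4 + 5)²*(-1 + (4 + 5)²) - 11684/50224) = 1/(9²*(-1 + 9²) - 11684*1/50224) = 1/(81*(-1 + 81) - 2921/12556) = 1/(81*80 - 2921/12556) = 1/(6480 - 2921/12556) = 1/(81359959/12556) = 12556/81359959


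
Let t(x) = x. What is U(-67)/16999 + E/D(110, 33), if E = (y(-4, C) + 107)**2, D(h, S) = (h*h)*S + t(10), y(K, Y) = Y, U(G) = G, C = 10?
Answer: 205945541/6787870690 ≈ 0.030340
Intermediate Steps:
D(h, S) = 10 + S*h**2 (D(h, S) = (h*h)*S + 10 = h**2*S + 10 = S*h**2 + 10 = 10 + S*h**2)
E = 13689 (E = (10 + 107)**2 = 117**2 = 13689)
U(-67)/16999 + E/D(110, 33) = -67/16999 + 13689/(10 + 33*110**2) = -67*1/16999 + 13689/(10 + 33*12100) = -67/16999 + 13689/(10 + 399300) = -67/16999 + 13689/399310 = 205945541/6787870690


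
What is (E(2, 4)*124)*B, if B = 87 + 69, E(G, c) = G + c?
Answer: 116064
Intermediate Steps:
B = 156
(E(2, 4)*124)*B = ((2 + 4)*124)*156 = (6*124)*156 = 744*156 = 116064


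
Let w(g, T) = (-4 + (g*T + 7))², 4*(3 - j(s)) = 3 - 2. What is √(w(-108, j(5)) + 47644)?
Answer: 8*√2095 ≈ 366.17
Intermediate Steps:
j(s) = 11/4 (j(s) = 3 - (3 - 2)/4 = 3 - ¼*1 = 3 - ¼ = 11/4)
w(g, T) = (3 + T*g)² (w(g, T) = (-4 + (T*g + 7))² = (-4 + (7 + T*g))² = (3 + T*g)²)
√(w(-108, j(5)) + 47644) = √((3 + (11/4)*(-108))² + 47644) = √((3 - 297)² + 47644) = √((-294)² + 47644) = √(86436 + 47644) = √134080 = 8*√2095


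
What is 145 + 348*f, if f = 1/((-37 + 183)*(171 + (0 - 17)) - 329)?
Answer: 1070941/7385 ≈ 145.02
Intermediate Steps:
f = 1/22155 (f = 1/(146*(171 - 17) - 329) = 1/(146*154 - 329) = 1/(22484 - 329) = 1/22155 ≈ 4.5137e-5)
145 + 348*f = 145 + 348*(1/22155) = 145 + 116/7385 = 1070941/7385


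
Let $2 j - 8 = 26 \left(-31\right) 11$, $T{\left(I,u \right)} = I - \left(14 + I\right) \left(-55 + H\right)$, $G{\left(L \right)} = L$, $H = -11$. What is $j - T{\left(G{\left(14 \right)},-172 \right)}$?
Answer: $-6291$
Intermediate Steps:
$T{\left(I,u \right)} = 924 + 67 I$ ($T{\left(I,u \right)} = I - \left(14 + I\right) \left(-55 - 11\right) = I - \left(14 + I\right) \left(-66\right) = I - \left(-924 - 66 I\right) = I + \left(924 + 66 I\right) = 924 + 67 I$)
$j = -4429$ ($j = 4 + \frac{26 \left(-31\right) 11}{2} = 4 + \frac{\left(-806\right) 11}{2} = 4 + \frac{1}{2} \left(-8866\right) = 4 - 4433 = -4429$)
$j - T{\left(G{\left(14 \right)},-172 \right)} = -4429 - \left(924 + 67 \cdot 14\right) = -4429 - \left(924 + 938\right) = -4429 - 1862 = -6291$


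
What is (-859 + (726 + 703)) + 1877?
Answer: 2447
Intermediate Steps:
(-859 + (726 + 703)) + 1877 = (-859 + 1429) + 1877 = 570 + 1877 = 2447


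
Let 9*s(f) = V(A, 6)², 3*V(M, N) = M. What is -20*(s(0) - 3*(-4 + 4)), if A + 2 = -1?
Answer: -20/9 ≈ -2.2222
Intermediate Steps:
A = -3 (A = -2 - 1 = -3)
V(M, N) = M/3
s(f) = ⅑ (s(f) = ((⅓)*(-3))²/9 = (⅑)*(-1)² = (⅑)*1 = ⅑)
-20*(s(0) - 3*(-4 + 4)) = -20*(⅑ - 3*(-4 + 4)) = -20*(⅑ - 3*0) = -20*(⅑ + 0) = -20*⅑ = -20/9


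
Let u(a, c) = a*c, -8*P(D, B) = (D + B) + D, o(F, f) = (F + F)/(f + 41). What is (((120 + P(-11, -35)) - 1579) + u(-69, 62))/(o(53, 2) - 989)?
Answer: 1971077/339368 ≈ 5.8081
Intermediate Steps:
o(F, f) = 2*F/(41 + f) (o(F, f) = (2*F)/(41 + f) = 2*F/(41 + f))
P(D, B) = -D/4 - B/8 (P(D, B) = -((D + B) + D)/8 = -((B + D) + D)/8 = -(B + 2*D)/8 = -D/4 - B/8)
(((120 + P(-11, -35)) - 1579) + u(-69, 62))/(o(53, 2) - 989) = (((120 + (-¼*(-11) - ⅛*(-35))) - 1579) - 69*62)/(2*53/(41 + 2) - 989) = (((120 + (11/4 + 35/8)) - 1579) - 4278)/(2*53/43 - 989) = (((120 + 57/8) - 1579) - 4278)/(2*53*(1/43) - 989) = ((1017/8 - 1579) - 4278)/(106/43 - 989) = (-11615/8 - 4278)/(-42421/43) = -45839/8*(-43/42421) = 1971077/339368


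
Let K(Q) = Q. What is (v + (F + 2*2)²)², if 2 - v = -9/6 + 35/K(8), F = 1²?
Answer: 37249/64 ≈ 582.02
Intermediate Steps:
F = 1
v = -7/8 (v = 2 - (-9/6 + 35/8) = 2 - (-9*⅙ + 35*(⅛)) = 2 - (-3/2 + 35/8) = 2 - 1*23/8 = 2 - 23/8 = -7/8 ≈ -0.87500)
(v + (F + 2*2)²)² = (-7/8 + (1 + 2*2)²)² = (-7/8 + (1 + 4)²)² = (-7/8 + 5²)² = (-7/8 + 25)² = (193/8)² = 37249/64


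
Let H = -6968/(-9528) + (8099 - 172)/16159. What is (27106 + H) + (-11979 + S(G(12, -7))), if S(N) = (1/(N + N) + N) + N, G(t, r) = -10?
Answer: 5815246855211/384907380 ≈ 15108.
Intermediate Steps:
S(N) = 1/(2*N) + 2*N (S(N) = (1/(2*N) + N) + N = (N + 1/(2*N)) + N = 1/(2*N) + 2*N)
H = 23515546/19245369 (H = -6968*(-1/9528) + 7927*(1/16159) = 871/1191 + 7927/16159 = 23515546/19245369 ≈ 1.2219)
(27106 + H) + (-11979 + S(G(12, -7))) = (27106 + 23515546/19245369) + (-11979 + ((½)/(-10) + 2*(-10))) = 521688487660/19245369 + (-11979 + ((½)*(-⅒) - 20)) = 521688487660/19245369 + (-11979 + (-1/20 - 20)) = 521688487660/19245369 + (-11979 - 401/20) = 521688487660/19245369 - 239981/20 = 5815246855211/384907380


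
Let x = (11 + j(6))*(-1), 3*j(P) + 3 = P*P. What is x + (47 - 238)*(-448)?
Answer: 85546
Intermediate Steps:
j(P) = -1 + P²/3 (j(P) = -1 + (P*P)/3 = -1 + P²/3)
x = -22 (x = (11 + (-1 + (⅓)*6²))*(-1) = (11 + (-1 + (⅓)*36))*(-1) = (11 + (-1 + 12))*(-1) = (11 + 11)*(-1) = 22*(-1) = -22)
x + (47 - 238)*(-448) = -22 + (47 - 238)*(-448) = -22 - 191*(-448) = -22 + 85568 = 85546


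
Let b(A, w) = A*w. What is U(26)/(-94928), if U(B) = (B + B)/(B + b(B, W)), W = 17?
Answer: -1/854352 ≈ -1.1705e-6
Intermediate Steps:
U(B) = ⅑ (U(B) = (B + B)/(B + B*17) = (2*B)/(B + 17*B) = (2*B)/((18*B)) = (2*B)*(1/(18*B)) = ⅑)
U(26)/(-94928) = (⅑)/(-94928) = (⅑)*(-1/94928) = -1/854352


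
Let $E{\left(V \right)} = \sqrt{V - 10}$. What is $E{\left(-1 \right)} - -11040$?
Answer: $11040 + i \sqrt{11} \approx 11040.0 + 3.3166 i$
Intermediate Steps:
$E{\left(V \right)} = \sqrt{-10 + V}$
$E{\left(-1 \right)} - -11040 = \sqrt{-10 - 1} - -11040 = \sqrt{-11} + 11040 = i \sqrt{11} + 11040 = 11040 + i \sqrt{11}$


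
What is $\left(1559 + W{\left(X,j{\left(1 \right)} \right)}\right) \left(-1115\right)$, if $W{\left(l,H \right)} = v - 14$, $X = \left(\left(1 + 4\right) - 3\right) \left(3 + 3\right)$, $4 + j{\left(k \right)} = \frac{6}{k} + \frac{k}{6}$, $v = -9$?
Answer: $-1712640$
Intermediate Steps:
$j{\left(k \right)} = -4 + \frac{6}{k} + \frac{k}{6}$ ($j{\left(k \right)} = -4 + \left(\frac{6}{k} + \frac{k}{6}\right) = -4 + \frac{6}{k} + \frac{k}{6}$)
$X = 12$ ($X = \left(5 - 3\right) 6 = 2 \cdot 6 = 12$)
$W{\left(l,H \right)} = -23$ ($W{\left(l,H \right)} = -9 - 14 = -23$)
$\left(1559 + W{\left(X,j{\left(1 \right)} \right)}\right) \left(-1115\right) = \left(1559 - 23\right) \left(-1115\right) = 1536 \left(-1115\right) = -1712640$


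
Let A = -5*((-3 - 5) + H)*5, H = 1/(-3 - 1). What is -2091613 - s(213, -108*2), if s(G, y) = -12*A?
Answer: -2089138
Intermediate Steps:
H = -¼ (H = 1/(-4) = -¼ ≈ -0.25000)
A = 825/4 (A = -5*((-3 - 5) - ¼)*5 = -5*(-8 - ¼)*5 = -5*(-33/4)*5 = (165/4)*5 = 825/4 ≈ 206.25)
s(G, y) = -2475 (s(G, y) = -12*825/4 = -2475)
-2091613 - s(213, -108*2) = -2091613 - 1*(-2475) = -2091613 + 2475 = -2089138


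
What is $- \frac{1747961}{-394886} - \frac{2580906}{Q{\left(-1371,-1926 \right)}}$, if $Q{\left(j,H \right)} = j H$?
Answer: $\frac{599401296665}{173785774626} \approx 3.4491$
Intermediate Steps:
$Q{\left(j,H \right)} = H j$
$- \frac{1747961}{-394886} - \frac{2580906}{Q{\left(-1371,-1926 \right)}} = - \frac{1747961}{-394886} - \frac{2580906}{\left(-1926\right) \left(-1371\right)} = \left(-1747961\right) \left(- \frac{1}{394886}\right) - \frac{2580906}{2640546} = \frac{1747961}{394886} - \frac{430151}{440091} = \frac{599401296665}{173785774626}$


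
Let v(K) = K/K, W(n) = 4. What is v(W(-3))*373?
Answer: 373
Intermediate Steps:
v(K) = 1
v(W(-3))*373 = 1*373 = 373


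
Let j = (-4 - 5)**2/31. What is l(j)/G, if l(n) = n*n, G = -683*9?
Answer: -729/656363 ≈ -0.0011107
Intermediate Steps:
G = -6147
j = 81/31 (j = (-9)**2*(1/31) = 81*(1/31) = 81/31 ≈ 2.6129)
l(n) = n**2
l(j)/G = (81/31)**2/(-6147) = (6561/961)*(-1/6147) = -729/656363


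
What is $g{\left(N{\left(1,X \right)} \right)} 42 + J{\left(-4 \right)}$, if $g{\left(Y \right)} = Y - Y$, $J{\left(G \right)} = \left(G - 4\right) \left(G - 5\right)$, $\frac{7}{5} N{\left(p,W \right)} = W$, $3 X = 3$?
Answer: $72$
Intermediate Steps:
$X = 1$ ($X = \frac{1}{3} \cdot 3 = 1$)
$N{\left(p,W \right)} = \frac{5 W}{7}$
$J{\left(G \right)} = \left(-5 + G\right) \left(-4 + G\right)$ ($J{\left(G \right)} = \left(-4 + G\right) \left(-5 + G\right) = \left(-5 + G\right) \left(-4 + G\right)$)
$g{\left(Y \right)} = 0$
$g{\left(N{\left(1,X \right)} \right)} 42 + J{\left(-4 \right)} = 0 \cdot 42 + \left(20 + \left(-4\right)^{2} - -36\right) = 0 + \left(20 + 16 + 36\right) = 0 + 72 = 72$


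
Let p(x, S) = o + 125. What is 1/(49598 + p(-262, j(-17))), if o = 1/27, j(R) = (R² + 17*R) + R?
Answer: 27/1342522 ≈ 2.0111e-5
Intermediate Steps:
j(R) = R² + 18*R
o = 1/27 ≈ 0.037037
p(x, S) = 3376/27 (p(x, S) = 1/27 + 125 = 3376/27)
1/(49598 + p(-262, j(-17))) = 1/(49598 + 3376/27) = 1/(1342522/27) = 27/1342522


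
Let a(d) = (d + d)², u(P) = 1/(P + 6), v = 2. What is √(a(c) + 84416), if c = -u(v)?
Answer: 3*√150073/4 ≈ 290.54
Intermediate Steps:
u(P) = 1/(6 + P)
c = -⅛ (c = -1/(6 + 2) = -1/8 = -1*⅛ = -⅛ ≈ -0.12500)
a(d) = 4*d² (a(d) = (2*d)² = 4*d²)
√(a(c) + 84416) = √(4*(-⅛)² + 84416) = √(4*(1/64) + 84416) = √(1/16 + 84416) = √(1350657/16) = 3*√150073/4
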